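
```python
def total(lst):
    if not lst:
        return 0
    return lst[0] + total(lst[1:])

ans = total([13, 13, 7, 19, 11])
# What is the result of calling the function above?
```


total([13, 13, 7, 19, 11])
= 13 + total([13, 7, 19, 11])
= 13 + 13 + total([7, 19, 11])
= 13 + 13 + 7 + total([19, 11])
= 13 + 13 + 7 + 19 + total([11])
= 13 + 13 + 7 + 19 + 11 + total([])
= 13 + 13 + 7 + 19 + 11 + 0
= 63


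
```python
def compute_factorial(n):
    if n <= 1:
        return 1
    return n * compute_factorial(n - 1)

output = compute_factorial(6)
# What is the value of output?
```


compute_factorial(6)
= 6 * compute_factorial(5)
= 6 * 5 * compute_factorial(4)
= 6 * 5 * 4 * compute_factorial(3)
= 6 * 5 * 4 * 3 * compute_factorial(2)
= 6 * 5 * 4 * 3 * 2 * compute_factorial(1)
= 6 * 5 * 4 * 3 * 2 * 1
= 720


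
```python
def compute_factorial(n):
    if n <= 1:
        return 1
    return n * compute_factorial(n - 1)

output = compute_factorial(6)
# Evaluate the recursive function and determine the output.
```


compute_factorial(6)
= 6 * compute_factorial(5)
= 6 * 5 * compute_factorial(4)
= 6 * 5 * 4 * compute_factorial(3)
= 6 * 5 * 4 * 3 * compute_factorial(2)
= 6 * 5 * 4 * 3 * 2 * compute_factorial(1)
= 6 * 5 * 4 * 3 * 2 * 1
= 720


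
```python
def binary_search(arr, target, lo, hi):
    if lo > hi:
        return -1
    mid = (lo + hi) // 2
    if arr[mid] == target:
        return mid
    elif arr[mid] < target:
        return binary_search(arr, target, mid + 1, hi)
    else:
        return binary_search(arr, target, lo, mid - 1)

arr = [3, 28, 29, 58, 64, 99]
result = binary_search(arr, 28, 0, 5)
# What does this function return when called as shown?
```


binary_search(arr, 28, 0, 5)
lo=0, hi=5, mid=2, arr[mid]=29
29 > 28, search left half
lo=0, hi=1, mid=0, arr[mid]=3
3 < 28, search right half
lo=1, hi=1, mid=1, arr[mid]=28
arr[1] == 28, found at index 1
= 1


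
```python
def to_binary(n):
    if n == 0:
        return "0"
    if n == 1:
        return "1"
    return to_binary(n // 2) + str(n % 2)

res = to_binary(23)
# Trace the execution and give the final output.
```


to_binary(23)
= to_binary(11) + "1"
= to_binary(5) + "1" + "1"
= to_binary(2) + "1" + "1" + "1"
= to_binary(1) + "0" + "1" + "1" + "1"
= "1" + "0" + "1" + "1" + "1"
= "10111"


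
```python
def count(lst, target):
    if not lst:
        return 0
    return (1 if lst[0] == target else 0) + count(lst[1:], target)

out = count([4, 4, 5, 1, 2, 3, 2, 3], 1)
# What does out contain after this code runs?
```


count([4, 4, 5, 1, 2, 3, 2, 3], 1)
lst[0]=4 != 1: 0 + count([4, 5, 1, 2, 3, 2, 3], 1)
lst[0]=4 != 1: 0 + count([5, 1, 2, 3, 2, 3], 1)
lst[0]=5 != 1: 0 + count([1, 2, 3, 2, 3], 1)
lst[0]=1 == 1: 1 + count([2, 3, 2, 3], 1)
lst[0]=2 != 1: 0 + count([3, 2, 3], 1)
lst[0]=3 != 1: 0 + count([2, 3], 1)
lst[0]=2 != 1: 0 + count([3], 1)
lst[0]=3 != 1: 0 + count([], 1)
= 1


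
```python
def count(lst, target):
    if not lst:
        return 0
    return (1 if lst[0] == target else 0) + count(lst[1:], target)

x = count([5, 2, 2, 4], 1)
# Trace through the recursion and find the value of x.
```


count([5, 2, 2, 4], 1)
lst[0]=5 != 1: 0 + count([2, 2, 4], 1)
lst[0]=2 != 1: 0 + count([2, 4], 1)
lst[0]=2 != 1: 0 + count([4], 1)
lst[0]=4 != 1: 0 + count([], 1)
= 0


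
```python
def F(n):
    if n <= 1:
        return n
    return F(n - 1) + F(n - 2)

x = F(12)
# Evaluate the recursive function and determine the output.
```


F(12)
= F(11) + F(10)
= (F(10) + F(9)) + F(10)
Computing bottom-up: F(0)=0, F(1)=1, F(2)=1, F(3)=2, F(4)=3, F(5)=5, F(6)=8, F(7)=13, F(8)=21, F(9)=34, F(10)=55, F(11)=89, F(12)=144
= 144


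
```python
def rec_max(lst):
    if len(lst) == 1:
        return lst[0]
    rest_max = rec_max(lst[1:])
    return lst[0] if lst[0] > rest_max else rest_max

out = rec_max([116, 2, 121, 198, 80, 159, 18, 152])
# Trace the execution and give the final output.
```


rec_max([116, 2, 121, 198, 80, 159, 18, 152])
= compare 116 with rec_max([2, 121, 198, 80, 159, 18, 152])
= compare 2 with rec_max([121, 198, 80, 159, 18, 152])
= compare 121 with rec_max([198, 80, 159, 18, 152])
= compare 198 with rec_max([80, 159, 18, 152])
= compare 80 with rec_max([159, 18, 152])
= compare 159 with rec_max([18, 152])
= compare 18 with rec_max([152])
Base: rec_max([152]) = 152
compare 18 with 152: max = 152
compare 159 with 152: max = 159
compare 80 with 159: max = 159
compare 198 with 159: max = 198
compare 121 with 198: max = 198
compare 2 with 198: max = 198
compare 116 with 198: max = 198
= 198


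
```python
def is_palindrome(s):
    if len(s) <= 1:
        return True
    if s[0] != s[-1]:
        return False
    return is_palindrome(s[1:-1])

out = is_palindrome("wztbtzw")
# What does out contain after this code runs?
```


is_palindrome("wztbtzw")
"wztbtzw": s[0]='w' == s[-1]='w' -> is_palindrome("ztbtz")
"ztbtz": s[0]='z' == s[-1]='z' -> is_palindrome("tbt")
"tbt": s[0]='t' == s[-1]='t' -> is_palindrome("b")
"b": len <= 1 -> True
= True


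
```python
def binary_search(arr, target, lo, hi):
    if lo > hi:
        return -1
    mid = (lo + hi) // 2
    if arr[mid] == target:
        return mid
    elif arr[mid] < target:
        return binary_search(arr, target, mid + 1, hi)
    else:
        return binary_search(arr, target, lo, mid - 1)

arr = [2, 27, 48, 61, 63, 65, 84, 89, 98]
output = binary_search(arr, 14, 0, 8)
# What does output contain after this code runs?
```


binary_search(arr, 14, 0, 8)
lo=0, hi=8, mid=4, arr[mid]=63
63 > 14, search left half
lo=0, hi=3, mid=1, arr[mid]=27
27 > 14, search left half
lo=0, hi=0, mid=0, arr[mid]=2
2 < 14, search right half
lo > hi, target not found, return -1
= -1


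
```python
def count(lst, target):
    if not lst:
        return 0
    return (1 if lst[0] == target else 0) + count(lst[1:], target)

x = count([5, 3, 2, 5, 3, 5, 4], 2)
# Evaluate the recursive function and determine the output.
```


count([5, 3, 2, 5, 3, 5, 4], 2)
lst[0]=5 != 2: 0 + count([3, 2, 5, 3, 5, 4], 2)
lst[0]=3 != 2: 0 + count([2, 5, 3, 5, 4], 2)
lst[0]=2 == 2: 1 + count([5, 3, 5, 4], 2)
lst[0]=5 != 2: 0 + count([3, 5, 4], 2)
lst[0]=3 != 2: 0 + count([5, 4], 2)
lst[0]=5 != 2: 0 + count([4], 2)
lst[0]=4 != 2: 0 + count([], 2)
= 1


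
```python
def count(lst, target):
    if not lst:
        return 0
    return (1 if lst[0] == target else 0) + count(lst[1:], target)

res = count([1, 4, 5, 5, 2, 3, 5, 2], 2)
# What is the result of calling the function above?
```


count([1, 4, 5, 5, 2, 3, 5, 2], 2)
lst[0]=1 != 2: 0 + count([4, 5, 5, 2, 3, 5, 2], 2)
lst[0]=4 != 2: 0 + count([5, 5, 2, 3, 5, 2], 2)
lst[0]=5 != 2: 0 + count([5, 2, 3, 5, 2], 2)
lst[0]=5 != 2: 0 + count([2, 3, 5, 2], 2)
lst[0]=2 == 2: 1 + count([3, 5, 2], 2)
lst[0]=3 != 2: 0 + count([5, 2], 2)
lst[0]=5 != 2: 0 + count([2], 2)
lst[0]=2 == 2: 1 + count([], 2)
= 2


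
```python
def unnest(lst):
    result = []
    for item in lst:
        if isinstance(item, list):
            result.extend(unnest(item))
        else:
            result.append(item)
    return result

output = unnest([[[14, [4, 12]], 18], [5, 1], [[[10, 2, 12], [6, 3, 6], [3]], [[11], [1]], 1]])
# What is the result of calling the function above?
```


unnest([[[14, [4, 12]], 18], [5, 1], [[[10, 2, 12], [6, 3, 6], [3]], [[11], [1]], 1]])
Processing each element:
  [[14, [4, 12]], 18] is a list -> unnest recursively -> [14, 4, 12, 18]
  [5, 1] is a list -> unnest recursively -> [5, 1]
  [[[10, 2, 12], [6, 3, 6], [3]], [[11], [1]], 1] is a list -> unnest recursively -> [10, 2, 12, 6, 3, 6, 3, 11, 1, 1]
= [14, 4, 12, 18, 5, 1, 10, 2, 12, 6, 3, 6, 3, 11, 1, 1]


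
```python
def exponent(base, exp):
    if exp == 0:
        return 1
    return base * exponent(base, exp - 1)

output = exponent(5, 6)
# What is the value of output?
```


exponent(5, 6)
= 5 * exponent(5, 5)
= 5 * 5 * exponent(5, 4)
= 5 * 5 * 5 * exponent(5, 3)
= 5 * 5 * 5 * 5 * exponent(5, 2)
= 5 * 5 * 5 * 5 * 5 * exponent(5, 1)
= 5 * 5 * 5 * 5 * 5 * 5 * exponent(5, 0)
= 5 * 5 * 5 * 5 * 5 * 5 * 1
= 15625


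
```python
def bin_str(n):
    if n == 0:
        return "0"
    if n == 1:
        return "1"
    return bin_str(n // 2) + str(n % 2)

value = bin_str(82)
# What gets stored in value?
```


bin_str(82)
= bin_str(41) + "0"
= bin_str(20) + "1" + "0"
= bin_str(10) + "0" + "1" + "0"
= bin_str(5) + "0" + "0" + "1" + "0"
= bin_str(2) + "1" + "0" + "0" + "1" + "0"
= bin_str(1) + "0" + "1" + "0" + "0" + "1" + "0"
= "1" + "0" + "1" + "0" + "0" + "1" + "0"
= "1010010"


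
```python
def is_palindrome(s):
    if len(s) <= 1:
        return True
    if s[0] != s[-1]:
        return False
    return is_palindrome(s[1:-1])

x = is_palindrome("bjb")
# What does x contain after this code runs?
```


is_palindrome("bjb")
"bjb": s[0]='b' == s[-1]='b' -> is_palindrome("j")
"j": len <= 1 -> True
= True


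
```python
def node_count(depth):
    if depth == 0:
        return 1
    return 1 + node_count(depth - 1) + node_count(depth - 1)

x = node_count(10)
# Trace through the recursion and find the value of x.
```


node_count(10)
= 1 + node_count(9) + node_count(9)
= 1 + 2 * node_count(9)
node_count(k) = 2^(k+1) - 1
node_count(0) = 1
node_count(1) = 3
node_count(2) = 7
node_count(3) = 15
node_count(4) = 31
node_count(10) = 2^11 - 1 = 2047


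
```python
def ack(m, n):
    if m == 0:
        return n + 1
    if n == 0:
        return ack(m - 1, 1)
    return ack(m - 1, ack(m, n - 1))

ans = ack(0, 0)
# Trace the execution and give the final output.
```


ack(0, 0)
m == 0: return 0 + 1 = 1
= 1


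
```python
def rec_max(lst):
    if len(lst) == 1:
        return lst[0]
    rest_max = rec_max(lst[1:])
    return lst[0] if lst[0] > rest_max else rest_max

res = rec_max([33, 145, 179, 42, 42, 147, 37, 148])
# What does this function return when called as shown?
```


rec_max([33, 145, 179, 42, 42, 147, 37, 148])
= compare 33 with rec_max([145, 179, 42, 42, 147, 37, 148])
= compare 145 with rec_max([179, 42, 42, 147, 37, 148])
= compare 179 with rec_max([42, 42, 147, 37, 148])
= compare 42 with rec_max([42, 147, 37, 148])
= compare 42 with rec_max([147, 37, 148])
= compare 147 with rec_max([37, 148])
= compare 37 with rec_max([148])
Base: rec_max([148]) = 148
compare 37 with 148: max = 148
compare 147 with 148: max = 148
compare 42 with 148: max = 148
compare 42 with 148: max = 148
compare 179 with 148: max = 179
compare 145 with 179: max = 179
compare 33 with 179: max = 179
= 179


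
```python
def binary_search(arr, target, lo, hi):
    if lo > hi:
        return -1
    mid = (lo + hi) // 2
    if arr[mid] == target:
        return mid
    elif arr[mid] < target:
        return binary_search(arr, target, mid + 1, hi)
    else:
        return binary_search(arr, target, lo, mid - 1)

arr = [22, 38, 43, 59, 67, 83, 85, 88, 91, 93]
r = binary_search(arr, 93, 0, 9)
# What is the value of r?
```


binary_search(arr, 93, 0, 9)
lo=0, hi=9, mid=4, arr[mid]=67
67 < 93, search right half
lo=5, hi=9, mid=7, arr[mid]=88
88 < 93, search right half
lo=8, hi=9, mid=8, arr[mid]=91
91 < 93, search right half
lo=9, hi=9, mid=9, arr[mid]=93
arr[9] == 93, found at index 9
= 9


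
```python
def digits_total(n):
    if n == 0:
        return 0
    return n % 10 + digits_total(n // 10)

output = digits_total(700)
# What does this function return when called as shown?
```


digits_total(700)
= 0 + digits_total(70)
= 0 + 0 + digits_total(7)
= 0 + 0 + 7 + digits_total(0)
= 0 + 0 + 7 + 0
= 7


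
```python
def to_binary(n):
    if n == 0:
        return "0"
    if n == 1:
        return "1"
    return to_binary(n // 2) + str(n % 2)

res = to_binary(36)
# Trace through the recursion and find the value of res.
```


to_binary(36)
= to_binary(18) + "0"
= to_binary(9) + "0" + "0"
= to_binary(4) + "1" + "0" + "0"
= to_binary(2) + "0" + "1" + "0" + "0"
= to_binary(1) + "0" + "0" + "1" + "0" + "0"
= "1" + "0" + "0" + "1" + "0" + "0"
= "100100"


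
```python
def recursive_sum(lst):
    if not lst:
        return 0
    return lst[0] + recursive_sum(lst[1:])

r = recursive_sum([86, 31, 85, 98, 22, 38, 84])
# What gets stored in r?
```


recursive_sum([86, 31, 85, 98, 22, 38, 84])
= 86 + recursive_sum([31, 85, 98, 22, 38, 84])
= 86 + 31 + recursive_sum([85, 98, 22, 38, 84])
= 86 + 31 + 85 + recursive_sum([98, 22, 38, 84])
= 86 + 31 + 85 + 98 + recursive_sum([22, 38, 84])
= 86 + 31 + 85 + 98 + 22 + recursive_sum([38, 84])
= 86 + 31 + 85 + 98 + 22 + 38 + recursive_sum([84])
= 86 + 31 + 85 + 98 + 22 + 38 + 84 + recursive_sum([])
= 86 + 31 + 85 + 98 + 22 + 38 + 84 + 0
= 444


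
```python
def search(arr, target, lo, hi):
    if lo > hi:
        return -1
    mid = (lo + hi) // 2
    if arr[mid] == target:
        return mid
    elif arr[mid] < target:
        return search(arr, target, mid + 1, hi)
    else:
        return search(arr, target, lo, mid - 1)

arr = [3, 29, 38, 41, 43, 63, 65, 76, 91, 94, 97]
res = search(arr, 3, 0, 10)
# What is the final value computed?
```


search(arr, 3, 0, 10)
lo=0, hi=10, mid=5, arr[mid]=63
63 > 3, search left half
lo=0, hi=4, mid=2, arr[mid]=38
38 > 3, search left half
lo=0, hi=1, mid=0, arr[mid]=3
arr[0] == 3, found at index 0
= 0


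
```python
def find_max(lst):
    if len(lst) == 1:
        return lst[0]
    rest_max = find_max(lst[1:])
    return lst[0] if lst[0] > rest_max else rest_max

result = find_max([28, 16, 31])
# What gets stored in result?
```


find_max([28, 16, 31])
= compare 28 with find_max([16, 31])
= compare 16 with find_max([31])
Base: find_max([31]) = 31
compare 16 with 31: max = 31
compare 28 with 31: max = 31
= 31


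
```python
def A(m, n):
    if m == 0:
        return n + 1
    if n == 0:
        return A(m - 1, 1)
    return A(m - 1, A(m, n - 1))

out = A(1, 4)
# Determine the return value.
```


A(1, 4)
= A(0, A(1, 3))
First compute A(1, 3) = 5
= A(0, 5)
= 6


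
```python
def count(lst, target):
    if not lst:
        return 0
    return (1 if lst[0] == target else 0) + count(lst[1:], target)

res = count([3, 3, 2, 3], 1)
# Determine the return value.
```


count([3, 3, 2, 3], 1)
lst[0]=3 != 1: 0 + count([3, 2, 3], 1)
lst[0]=3 != 1: 0 + count([2, 3], 1)
lst[0]=2 != 1: 0 + count([3], 1)
lst[0]=3 != 1: 0 + count([], 1)
= 0


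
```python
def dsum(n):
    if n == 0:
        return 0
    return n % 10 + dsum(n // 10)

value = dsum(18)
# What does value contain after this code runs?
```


dsum(18)
= 8 + dsum(1)
= 8 + 1 + dsum(0)
= 8 + 1 + 0
= 9


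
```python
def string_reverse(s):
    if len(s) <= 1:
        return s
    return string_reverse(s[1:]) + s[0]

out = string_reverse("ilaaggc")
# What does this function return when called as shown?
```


string_reverse("ilaaggc")
= string_reverse("laaggc") + "i"
= string_reverse("aaggc") + "l" + "i"
= string_reverse("aggc") + "a" + "l" + "i"
= string_reverse("ggc") + "a" + "a" + "l" + "i"
= string_reverse("gc") + "g" + "a" + "a" + "l" + "i"
= string_reverse("c") + "g" + "g" + "a" + "a" + "l" + "i"
= "c" + "g" + "g" + "a" + "a" + "l" + "i"
= "cggaali"


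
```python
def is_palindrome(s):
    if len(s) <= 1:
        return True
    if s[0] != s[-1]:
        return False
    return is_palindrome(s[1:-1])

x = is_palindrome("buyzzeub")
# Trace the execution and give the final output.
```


is_palindrome("buyzzeub")
"buyzzeub": s[0]='b' == s[-1]='b' -> is_palindrome("uyzzeu")
"uyzzeu": s[0]='u' == s[-1]='u' -> is_palindrome("yzze")
"yzze": s[0]='y' != s[-1]='e' -> False
= False


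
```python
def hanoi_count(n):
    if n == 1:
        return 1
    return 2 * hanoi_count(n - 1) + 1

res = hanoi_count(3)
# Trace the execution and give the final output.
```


hanoi_count(3)
= 2 * hanoi_count(2) + 1
= 2 * (2 * hanoi_count(1) + 1) + 1
Now compute bottom-up:
hanoi_count(1) = 1
hanoi_count(2) = 2 * 1 + 1 = 3
hanoi_count(3) = 2 * 3 + 1 = 7
= 7


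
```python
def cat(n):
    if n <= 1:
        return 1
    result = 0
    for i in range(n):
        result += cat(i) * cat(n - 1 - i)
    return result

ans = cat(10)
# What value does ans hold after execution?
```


cat(10)
= sum of cat(i) * cat(10-1-i) for i in 0..9
First compute sub-values bottom-up:
  cat(0) = 1, cat(1) = 1
  cat(2) = 1*1 + 1*1 = 2
  cat(3) = 1*2 + 1*1 + 2*1 = 5
  cat(4) = 1*5 + 1*2 + 2*1 + 5*1 = 14
  cat(5) = 1*14 + 1*5 + 2*2 + 5*1 + 14*1 = 42
  cat(6) = 1*42 + 1*14 + 2*5 + 5*2 + 14*1 + 42*1 = 132
  cat(7) = 1*132 + 1*42 + 2*14 + 5*5 + 14*2 + 42*1 + 132*1 = 429
  cat(8) = 1*429 + 1*132 + 2*42 + 5*14 + 14*5 + 42*2 + 132*1 + 429*1 = 1430
  cat(9) = 1*1430 + 1*429 + 2*132 + 5*42 + 14*14 + 42*5 + 132*2 + 429*1 + 1430*1 = 4862
Now cat(10):
  cat(0)*cat(9) = 1*4862 = 4862
  cat(1)*cat(8) = 1*1430 = 1430
  cat(2)*cat(7) = 2*429 = 858
  cat(3)*cat(6) = 5*132 = 660
  cat(4)*cat(5) = 14*42 = 588
  cat(5)*cat(4) = 42*14 = 588
  cat(6)*cat(3) = 132*5 = 660
  cat(7)*cat(2) = 429*2 = 858
  cat(8)*cat(1) = 1430*1 = 1430
  cat(9)*cat(0) = 4862*1 = 4862
= 4862 + 1430 + 858 + 660 + 588 + 588 + 660 + 858 + 1430 + 4862
= 16796


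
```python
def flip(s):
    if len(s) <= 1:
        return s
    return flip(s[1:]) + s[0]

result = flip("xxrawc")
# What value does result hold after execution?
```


flip("xxrawc")
= flip("xrawc") + "x"
= flip("rawc") + "x" + "x"
= flip("awc") + "r" + "x" + "x"
= flip("wc") + "a" + "r" + "x" + "x"
= flip("c") + "w" + "a" + "r" + "x" + "x"
= "c" + "w" + "a" + "r" + "x" + "x"
= "cwarxx"


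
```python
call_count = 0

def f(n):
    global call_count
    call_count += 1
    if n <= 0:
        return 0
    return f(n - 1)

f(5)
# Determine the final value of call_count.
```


f(5) calls f(4) calls ... calls f(0)
Total calls: 5 + 1 (for base case) = 6


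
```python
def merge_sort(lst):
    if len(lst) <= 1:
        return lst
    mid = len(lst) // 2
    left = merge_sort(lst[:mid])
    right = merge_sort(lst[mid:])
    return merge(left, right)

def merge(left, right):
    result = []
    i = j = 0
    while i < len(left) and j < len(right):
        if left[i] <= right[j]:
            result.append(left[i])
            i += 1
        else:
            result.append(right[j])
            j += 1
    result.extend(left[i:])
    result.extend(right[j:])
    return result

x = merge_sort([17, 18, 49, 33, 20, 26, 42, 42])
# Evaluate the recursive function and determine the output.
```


merge_sort([17, 18, 49, 33, 20, 26, 42, 42])
Split into [17, 18, 49, 33] and [20, 26, 42, 42]
Left sorted: [17, 18, 33, 49]
Right sorted: [20, 26, 42, 42]
Merge [17, 18, 33, 49] and [20, 26, 42, 42]
= [17, 18, 20, 26, 33, 42, 42, 49]


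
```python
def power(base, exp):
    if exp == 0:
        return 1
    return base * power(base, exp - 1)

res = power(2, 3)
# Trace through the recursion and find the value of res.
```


power(2, 3)
= 2 * power(2, 2)
= 2 * 2 * power(2, 1)
= 2 * 2 * 2 * power(2, 0)
= 2 * 2 * 2 * 1
= 8


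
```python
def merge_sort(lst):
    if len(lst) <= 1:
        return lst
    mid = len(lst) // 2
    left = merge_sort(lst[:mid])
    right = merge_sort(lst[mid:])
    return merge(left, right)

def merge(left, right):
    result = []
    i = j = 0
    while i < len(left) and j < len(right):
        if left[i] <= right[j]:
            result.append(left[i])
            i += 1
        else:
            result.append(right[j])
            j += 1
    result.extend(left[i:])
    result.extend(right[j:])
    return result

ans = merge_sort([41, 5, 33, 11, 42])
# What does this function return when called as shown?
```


merge_sort([41, 5, 33, 11, 42])
Split into [41, 5] and [33, 11, 42]
Left sorted: [5, 41]
Right sorted: [11, 33, 42]
Merge [5, 41] and [11, 33, 42]
= [5, 11, 33, 41, 42]


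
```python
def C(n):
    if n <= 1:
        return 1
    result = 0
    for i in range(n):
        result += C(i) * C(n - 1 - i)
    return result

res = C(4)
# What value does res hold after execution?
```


C(4)
= sum of C(i) * C(4-1-i) for i in 0..3
First compute sub-values bottom-up:
  C(0) = 1, C(1) = 1
  C(2) = 1*1 + 1*1 = 2
  C(3) = 1*2 + 1*1 + 2*1 = 5
Now C(4):
  C(0)*C(3) = 1*5 = 5
  C(1)*C(2) = 1*2 = 2
  C(2)*C(1) = 2*1 = 2
  C(3)*C(0) = 5*1 = 5
= 5 + 2 + 2 + 5
= 14


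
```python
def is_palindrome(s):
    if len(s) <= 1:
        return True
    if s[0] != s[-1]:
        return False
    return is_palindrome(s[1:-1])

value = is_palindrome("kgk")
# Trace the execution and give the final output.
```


is_palindrome("kgk")
"kgk": s[0]='k' == s[-1]='k' -> is_palindrome("g")
"g": len <= 1 -> True
= True


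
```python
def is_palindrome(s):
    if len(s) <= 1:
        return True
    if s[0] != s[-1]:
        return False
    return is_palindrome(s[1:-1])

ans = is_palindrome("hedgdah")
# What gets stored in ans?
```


is_palindrome("hedgdah")
"hedgdah": s[0]='h' == s[-1]='h' -> is_palindrome("edgda")
"edgda": s[0]='e' != s[-1]='a' -> False
= False


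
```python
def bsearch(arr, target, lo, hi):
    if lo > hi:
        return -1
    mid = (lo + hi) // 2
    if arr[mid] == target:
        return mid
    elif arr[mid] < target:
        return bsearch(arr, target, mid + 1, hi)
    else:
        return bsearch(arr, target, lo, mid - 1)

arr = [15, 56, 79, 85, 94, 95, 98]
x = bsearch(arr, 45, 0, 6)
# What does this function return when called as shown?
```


bsearch(arr, 45, 0, 6)
lo=0, hi=6, mid=3, arr[mid]=85
85 > 45, search left half
lo=0, hi=2, mid=1, arr[mid]=56
56 > 45, search left half
lo=0, hi=0, mid=0, arr[mid]=15
15 < 45, search right half
lo > hi, target not found, return -1
= -1


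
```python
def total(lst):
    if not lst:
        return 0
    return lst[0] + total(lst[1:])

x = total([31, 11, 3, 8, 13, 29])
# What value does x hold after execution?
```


total([31, 11, 3, 8, 13, 29])
= 31 + total([11, 3, 8, 13, 29])
= 31 + 11 + total([3, 8, 13, 29])
= 31 + 11 + 3 + total([8, 13, 29])
= 31 + 11 + 3 + 8 + total([13, 29])
= 31 + 11 + 3 + 8 + 13 + total([29])
= 31 + 11 + 3 + 8 + 13 + 29 + total([])
= 31 + 11 + 3 + 8 + 13 + 29 + 0
= 95


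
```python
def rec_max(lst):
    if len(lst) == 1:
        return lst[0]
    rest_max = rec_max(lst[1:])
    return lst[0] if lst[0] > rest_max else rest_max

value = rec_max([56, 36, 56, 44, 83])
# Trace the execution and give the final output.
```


rec_max([56, 36, 56, 44, 83])
= compare 56 with rec_max([36, 56, 44, 83])
= compare 36 with rec_max([56, 44, 83])
= compare 56 with rec_max([44, 83])
= compare 44 with rec_max([83])
Base: rec_max([83]) = 83
compare 44 with 83: max = 83
compare 56 with 83: max = 83
compare 36 with 83: max = 83
compare 56 with 83: max = 83
= 83


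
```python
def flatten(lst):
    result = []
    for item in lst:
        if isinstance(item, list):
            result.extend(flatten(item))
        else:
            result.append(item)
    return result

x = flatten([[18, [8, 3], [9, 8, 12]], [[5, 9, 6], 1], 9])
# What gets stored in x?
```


flatten([[18, [8, 3], [9, 8, 12]], [[5, 9, 6], 1], 9])
Processing each element:
  [18, [8, 3], [9, 8, 12]] is a list -> flatten recursively -> [18, 8, 3, 9, 8, 12]
  [[5, 9, 6], 1] is a list -> flatten recursively -> [5, 9, 6, 1]
  9 is not a list -> append 9
= [18, 8, 3, 9, 8, 12, 5, 9, 6, 1, 9]


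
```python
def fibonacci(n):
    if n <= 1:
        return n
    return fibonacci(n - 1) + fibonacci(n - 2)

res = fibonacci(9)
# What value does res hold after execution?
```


fibonacci(9)
= fibonacci(8) + fibonacci(7)
= (fibonacci(7) + fibonacci(6)) + fibonacci(7)
Computing bottom-up: fibonacci(0)=0, fibonacci(1)=1, fibonacci(2)=1, fibonacci(3)=2, fibonacci(4)=3, fibonacci(5)=5, fibonacci(6)=8, fibonacci(7)=13, fibonacci(8)=21, fibonacci(9)=34
= 34


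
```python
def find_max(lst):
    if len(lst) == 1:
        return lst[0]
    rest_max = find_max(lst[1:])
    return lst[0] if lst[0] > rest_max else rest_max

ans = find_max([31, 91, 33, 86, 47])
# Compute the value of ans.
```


find_max([31, 91, 33, 86, 47])
= compare 31 with find_max([91, 33, 86, 47])
= compare 91 with find_max([33, 86, 47])
= compare 33 with find_max([86, 47])
= compare 86 with find_max([47])
Base: find_max([47]) = 47
compare 86 with 47: max = 86
compare 33 with 86: max = 86
compare 91 with 86: max = 91
compare 31 with 91: max = 91
= 91


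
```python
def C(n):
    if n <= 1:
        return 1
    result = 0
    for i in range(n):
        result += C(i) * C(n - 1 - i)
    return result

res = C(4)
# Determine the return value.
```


C(4)
= sum of C(i) * C(4-1-i) for i in 0..3
First compute sub-values bottom-up:
  C(0) = 1, C(1) = 1
  C(2) = 1*1 + 1*1 = 2
  C(3) = 1*2 + 1*1 + 2*1 = 5
Now C(4):
  C(0)*C(3) = 1*5 = 5
  C(1)*C(2) = 1*2 = 2
  C(2)*C(1) = 2*1 = 2
  C(3)*C(0) = 5*1 = 5
= 5 + 2 + 2 + 5
= 14


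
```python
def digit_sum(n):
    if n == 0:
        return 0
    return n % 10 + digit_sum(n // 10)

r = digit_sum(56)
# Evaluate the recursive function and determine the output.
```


digit_sum(56)
= 6 + digit_sum(5)
= 6 + 5 + digit_sum(0)
= 6 + 5 + 0
= 11


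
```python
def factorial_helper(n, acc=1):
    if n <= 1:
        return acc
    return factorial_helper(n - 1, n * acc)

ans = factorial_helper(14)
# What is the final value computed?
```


factorial_helper(14, 1)
= factorial_helper(13, 14 * 1) = factorial_helper(13, 14)
= factorial_helper(12, 13 * 14) = factorial_helper(12, 182)
= factorial_helper(11, 12 * 182) = factorial_helper(11, 2184)
= factorial_helper(10, 11 * 2184) = factorial_helper(10, 24024)
= factorial_helper(9, 10 * 24024) = factorial_helper(9, 240240)
= factorial_helper(8, 9 * 240240) = factorial_helper(8, 2162160)
= factorial_helper(7, 8 * 2162160) = factorial_helper(7, 17297280)
= factorial_helper(6, 7 * 17297280) = factorial_helper(6, 121080960)
= factorial_helper(5, 6 * 121080960) = factorial_helper(5, 726485760)
= factorial_helper(4, 5 * 726485760) = factorial_helper(4, 3632428800)
= factorial_helper(3, 4 * 3632428800) = factorial_helper(3, 14529715200)
= factorial_helper(2, 3 * 14529715200) = factorial_helper(2, 43589145600)
= factorial_helper(1, 2 * 43589145600) = factorial_helper(1, 87178291200)
n <= 1, return acc = 87178291200


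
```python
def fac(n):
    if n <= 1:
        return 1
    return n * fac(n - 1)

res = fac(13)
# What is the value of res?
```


fac(13)
= 13 * fac(12)
= 13 * 12 * fac(11)
= 13 * 12 * 11 * fac(10)
= 13 * 12 * 11 * 10 * fac(9)
= 13 * 12 * 11 * 10 * 9 * fac(8)
= 13 * 12 * 11 * 10 * 9 * 8 * fac(7)
= 13 * 12 * 11 * 10 * 9 * 8 * 7 * fac(6)
= 13 * 12 * 11 * 10 * 9 * 8 * 7 * 6 * fac(5)
= 13 * 12 * 11 * 10 * 9 * 8 * 7 * 6 * 5 * fac(4)
= 13 * 12 * 11 * 10 * 9 * 8 * 7 * 6 * 5 * 4 * fac(3)
= 13 * 12 * 11 * 10 * 9 * 8 * 7 * 6 * 5 * 4 * 3 * fac(2)
= 13 * 12 * 11 * 10 * 9 * 8 * 7 * 6 * 5 * 4 * 3 * 2 * fac(1)
= 13 * 12 * 11 * 10 * 9 * 8 * 7 * 6 * 5 * 4 * 3 * 2 * 1
= 6227020800


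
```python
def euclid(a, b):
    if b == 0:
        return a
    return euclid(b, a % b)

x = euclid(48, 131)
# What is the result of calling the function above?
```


euclid(48, 131)
= euclid(131, 48 % 131) = euclid(131, 48)
= euclid(48, 131 % 48) = euclid(48, 35)
= euclid(35, 48 % 35) = euclid(35, 13)
= euclid(13, 35 % 13) = euclid(13, 9)
= euclid(9, 13 % 9) = euclid(9, 4)
= euclid(4, 9 % 4) = euclid(4, 1)
= euclid(1, 4 % 1) = euclid(1, 0)
b == 0, return a = 1


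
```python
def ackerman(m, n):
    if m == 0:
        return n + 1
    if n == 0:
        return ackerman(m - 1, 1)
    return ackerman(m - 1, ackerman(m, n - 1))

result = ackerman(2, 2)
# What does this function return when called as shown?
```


ackerman(2, 2)
= ackerman(1, ackerman(2, 1))
First compute ackerman(2, 1) = 5
= ackerman(1, 5)
= 7


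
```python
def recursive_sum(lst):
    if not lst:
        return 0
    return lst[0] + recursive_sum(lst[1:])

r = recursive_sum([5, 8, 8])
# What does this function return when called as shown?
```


recursive_sum([5, 8, 8])
= 5 + recursive_sum([8, 8])
= 5 + 8 + recursive_sum([8])
= 5 + 8 + 8 + recursive_sum([])
= 5 + 8 + 8 + 0
= 21


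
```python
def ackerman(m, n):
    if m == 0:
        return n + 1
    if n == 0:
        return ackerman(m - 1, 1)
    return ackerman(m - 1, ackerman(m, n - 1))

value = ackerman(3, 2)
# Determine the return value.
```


ackerman(3, 2)
= ackerman(2, ackerman(3, 1))
First compute ackerman(3, 1) = 13
= ackerman(2, 13)
= 29


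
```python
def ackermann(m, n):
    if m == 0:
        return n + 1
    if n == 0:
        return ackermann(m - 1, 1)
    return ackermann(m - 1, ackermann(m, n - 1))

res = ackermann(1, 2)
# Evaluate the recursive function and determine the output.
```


ackermann(1, 2)
= ackermann(0, ackermann(1, 1))
First compute ackermann(1, 1) = 3
= ackermann(0, 3)
= 4


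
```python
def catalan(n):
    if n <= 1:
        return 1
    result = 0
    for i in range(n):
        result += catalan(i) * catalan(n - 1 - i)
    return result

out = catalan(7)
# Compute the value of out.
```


catalan(7)
= sum of catalan(i) * catalan(7-1-i) for i in 0..6
First compute sub-values bottom-up:
  catalan(0) = 1, catalan(1) = 1
  catalan(2) = 1*1 + 1*1 = 2
  catalan(3) = 1*2 + 1*1 + 2*1 = 5
  catalan(4) = 1*5 + 1*2 + 2*1 + 5*1 = 14
  catalan(5) = 1*14 + 1*5 + 2*2 + 5*1 + 14*1 = 42
  catalan(6) = 1*42 + 1*14 + 2*5 + 5*2 + 14*1 + 42*1 = 132
Now catalan(7):
  catalan(0)*catalan(6) = 1*132 = 132
  catalan(1)*catalan(5) = 1*42 = 42
  catalan(2)*catalan(4) = 2*14 = 28
  catalan(3)*catalan(3) = 5*5 = 25
  catalan(4)*catalan(2) = 14*2 = 28
  catalan(5)*catalan(1) = 42*1 = 42
  catalan(6)*catalan(0) = 132*1 = 132
= 132 + 42 + 28 + 25 + 28 + 42 + 132
= 429


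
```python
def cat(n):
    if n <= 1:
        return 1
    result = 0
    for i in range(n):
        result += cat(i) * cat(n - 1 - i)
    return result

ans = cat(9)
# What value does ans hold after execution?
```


cat(9)
= sum of cat(i) * cat(9-1-i) for i in 0..8
First compute sub-values bottom-up:
  cat(0) = 1, cat(1) = 1
  cat(2) = 1*1 + 1*1 = 2
  cat(3) = 1*2 + 1*1 + 2*1 = 5
  cat(4) = 1*5 + 1*2 + 2*1 + 5*1 = 14
  cat(5) = 1*14 + 1*5 + 2*2 + 5*1 + 14*1 = 42
  cat(6) = 1*42 + 1*14 + 2*5 + 5*2 + 14*1 + 42*1 = 132
  cat(7) = 1*132 + 1*42 + 2*14 + 5*5 + 14*2 + 42*1 + 132*1 = 429
  cat(8) = 1*429 + 1*132 + 2*42 + 5*14 + 14*5 + 42*2 + 132*1 + 429*1 = 1430
Now cat(9):
  cat(0)*cat(8) = 1*1430 = 1430
  cat(1)*cat(7) = 1*429 = 429
  cat(2)*cat(6) = 2*132 = 264
  cat(3)*cat(5) = 5*42 = 210
  cat(4)*cat(4) = 14*14 = 196
  cat(5)*cat(3) = 42*5 = 210
  cat(6)*cat(2) = 132*2 = 264
  cat(7)*cat(1) = 429*1 = 429
  cat(8)*cat(0) = 1430*1 = 1430
= 1430 + 429 + 264 + 210 + 196 + 210 + 264 + 429 + 1430
= 4862


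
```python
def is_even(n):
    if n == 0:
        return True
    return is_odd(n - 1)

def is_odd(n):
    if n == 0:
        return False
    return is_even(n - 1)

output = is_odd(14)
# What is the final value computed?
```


is_odd(14)
= is_even(13)
= is_odd(12)
= is_even(11)
= is_odd(10)
= is_even(9)
= is_odd(8)
= is_even(7)
= is_odd(6)
= is_even(5)
= is_odd(4)
= is_even(3)
= is_odd(2)
= is_even(1)
= is_odd(0)
n == 0: return False
= False


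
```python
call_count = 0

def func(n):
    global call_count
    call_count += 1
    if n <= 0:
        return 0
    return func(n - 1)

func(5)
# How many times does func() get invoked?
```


func(5) calls func(4) calls ... calls func(0)
Total calls: 5 + 1 (for base case) = 6


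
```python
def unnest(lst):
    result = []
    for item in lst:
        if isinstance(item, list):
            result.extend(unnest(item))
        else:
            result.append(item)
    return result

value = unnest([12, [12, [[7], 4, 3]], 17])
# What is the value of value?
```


unnest([12, [12, [[7], 4, 3]], 17])
Processing each element:
  12 is not a list -> append 12
  [12, [[7], 4, 3]] is a list -> unnest recursively -> [12, 7, 4, 3]
  17 is not a list -> append 17
= [12, 12, 7, 4, 3, 17]


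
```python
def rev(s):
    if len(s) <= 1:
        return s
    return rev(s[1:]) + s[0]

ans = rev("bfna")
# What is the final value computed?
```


rev("bfna")
= rev("fna") + "b"
= rev("na") + "f" + "b"
= rev("a") + "n" + "f" + "b"
= "a" + "n" + "f" + "b"
= "anfb"


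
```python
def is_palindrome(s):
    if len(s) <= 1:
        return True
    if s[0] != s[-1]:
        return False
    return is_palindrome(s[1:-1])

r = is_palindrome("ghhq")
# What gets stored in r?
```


is_palindrome("ghhq")
"ghhq": s[0]='g' != s[-1]='q' -> False
= False


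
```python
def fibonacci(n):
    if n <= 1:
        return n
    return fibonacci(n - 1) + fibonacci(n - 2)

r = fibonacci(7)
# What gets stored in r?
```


fibonacci(7)
= fibonacci(6) + fibonacci(5)
= (fibonacci(5) + fibonacci(4)) + fibonacci(5)
Computing bottom-up: fibonacci(0)=0, fibonacci(1)=1, fibonacci(2)=1, fibonacci(3)=2, fibonacci(4)=3, fibonacci(5)=5, fibonacci(6)=8, fibonacci(7)=13
= 13


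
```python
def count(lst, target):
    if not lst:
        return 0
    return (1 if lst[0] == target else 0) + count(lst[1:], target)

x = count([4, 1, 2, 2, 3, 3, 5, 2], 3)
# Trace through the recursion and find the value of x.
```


count([4, 1, 2, 2, 3, 3, 5, 2], 3)
lst[0]=4 != 3: 0 + count([1, 2, 2, 3, 3, 5, 2], 3)
lst[0]=1 != 3: 0 + count([2, 2, 3, 3, 5, 2], 3)
lst[0]=2 != 3: 0 + count([2, 3, 3, 5, 2], 3)
lst[0]=2 != 3: 0 + count([3, 3, 5, 2], 3)
lst[0]=3 == 3: 1 + count([3, 5, 2], 3)
lst[0]=3 == 3: 1 + count([5, 2], 3)
lst[0]=5 != 3: 0 + count([2], 3)
lst[0]=2 != 3: 0 + count([], 3)
= 2


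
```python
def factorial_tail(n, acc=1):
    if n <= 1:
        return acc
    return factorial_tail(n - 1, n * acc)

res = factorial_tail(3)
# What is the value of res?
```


factorial_tail(3, 1)
= factorial_tail(2, 3 * 1) = factorial_tail(2, 3)
= factorial_tail(1, 2 * 3) = factorial_tail(1, 6)
n <= 1, return acc = 6


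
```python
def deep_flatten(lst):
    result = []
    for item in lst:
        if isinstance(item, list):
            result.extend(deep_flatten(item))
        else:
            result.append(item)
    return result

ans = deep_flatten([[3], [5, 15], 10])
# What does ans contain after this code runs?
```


deep_flatten([[3], [5, 15], 10])
Processing each element:
  [3] is a list -> deep_flatten recursively -> [3]
  [5, 15] is a list -> deep_flatten recursively -> [5, 15]
  10 is not a list -> append 10
= [3, 5, 15, 10]


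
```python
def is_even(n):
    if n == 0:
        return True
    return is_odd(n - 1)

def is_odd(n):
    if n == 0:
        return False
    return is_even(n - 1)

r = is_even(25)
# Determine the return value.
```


is_even(25)
= is_odd(24)
= is_even(23)
= is_odd(22)
= is_even(21)
= is_odd(20)
= is_even(19)
= is_odd(18)
= is_even(17)
= is_odd(16)
= is_even(15)
= is_odd(14)
= is_even(13)
= is_odd(12)
= is_even(11)
= is_odd(10)
= is_even(9)
= is_odd(8)
= is_even(7)
= is_odd(6)
= is_even(5)
= is_odd(4)
= is_even(3)
= is_odd(2)
= is_even(1)
= is_odd(0)
n == 0: return False
= False


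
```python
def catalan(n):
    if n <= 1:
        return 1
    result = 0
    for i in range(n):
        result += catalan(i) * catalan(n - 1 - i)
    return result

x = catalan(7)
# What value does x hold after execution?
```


catalan(7)
= sum of catalan(i) * catalan(7-1-i) for i in 0..6
First compute sub-values bottom-up:
  catalan(0) = 1, catalan(1) = 1
  catalan(2) = 1*1 + 1*1 = 2
  catalan(3) = 1*2 + 1*1 + 2*1 = 5
  catalan(4) = 1*5 + 1*2 + 2*1 + 5*1 = 14
  catalan(5) = 1*14 + 1*5 + 2*2 + 5*1 + 14*1 = 42
  catalan(6) = 1*42 + 1*14 + 2*5 + 5*2 + 14*1 + 42*1 = 132
Now catalan(7):
  catalan(0)*catalan(6) = 1*132 = 132
  catalan(1)*catalan(5) = 1*42 = 42
  catalan(2)*catalan(4) = 2*14 = 28
  catalan(3)*catalan(3) = 5*5 = 25
  catalan(4)*catalan(2) = 14*2 = 28
  catalan(5)*catalan(1) = 42*1 = 42
  catalan(6)*catalan(0) = 132*1 = 132
= 132 + 42 + 28 + 25 + 28 + 42 + 132
= 429


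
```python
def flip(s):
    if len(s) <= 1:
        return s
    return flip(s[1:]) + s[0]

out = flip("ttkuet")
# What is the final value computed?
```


flip("ttkuet")
= flip("tkuet") + "t"
= flip("kuet") + "t" + "t"
= flip("uet") + "k" + "t" + "t"
= flip("et") + "u" + "k" + "t" + "t"
= flip("t") + "e" + "u" + "k" + "t" + "t"
= "t" + "e" + "u" + "k" + "t" + "t"
= "teuktt"


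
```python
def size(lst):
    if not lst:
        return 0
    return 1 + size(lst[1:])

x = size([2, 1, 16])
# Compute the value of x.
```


size([2, 1, 16])
= 1 + size([1, 16])
= 1 + 1 + size([16])
= 1 + 1 + 1 + size([])
= 1 + 1 + 1 + 0
= 3


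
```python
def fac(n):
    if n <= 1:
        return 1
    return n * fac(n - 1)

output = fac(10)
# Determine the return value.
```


fac(10)
= 10 * fac(9)
= 10 * 9 * fac(8)
= 10 * 9 * 8 * fac(7)
= 10 * 9 * 8 * 7 * fac(6)
= 10 * 9 * 8 * 7 * 6 * fac(5)
= 10 * 9 * 8 * 7 * 6 * 5 * fac(4)
= 10 * 9 * 8 * 7 * 6 * 5 * 4 * fac(3)
= 10 * 9 * 8 * 7 * 6 * 5 * 4 * 3 * fac(2)
= 10 * 9 * 8 * 7 * 6 * 5 * 4 * 3 * 2 * fac(1)
= 10 * 9 * 8 * 7 * 6 * 5 * 4 * 3 * 2 * 1
= 3628800


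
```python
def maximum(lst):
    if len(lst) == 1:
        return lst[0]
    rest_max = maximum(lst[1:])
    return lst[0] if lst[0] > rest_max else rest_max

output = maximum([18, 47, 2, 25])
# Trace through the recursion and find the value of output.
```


maximum([18, 47, 2, 25])
= compare 18 with maximum([47, 2, 25])
= compare 47 with maximum([2, 25])
= compare 2 with maximum([25])
Base: maximum([25]) = 25
compare 2 with 25: max = 25
compare 47 with 25: max = 47
compare 18 with 47: max = 47
= 47


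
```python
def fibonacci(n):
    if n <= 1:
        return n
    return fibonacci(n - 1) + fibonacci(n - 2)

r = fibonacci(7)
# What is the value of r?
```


fibonacci(7)
= fibonacci(6) + fibonacci(5)
= (fibonacci(5) + fibonacci(4)) + fibonacci(5)
Computing bottom-up: fibonacci(0)=0, fibonacci(1)=1, fibonacci(2)=1, fibonacci(3)=2, fibonacci(4)=3, fibonacci(5)=5, fibonacci(6)=8, fibonacci(7)=13
= 13


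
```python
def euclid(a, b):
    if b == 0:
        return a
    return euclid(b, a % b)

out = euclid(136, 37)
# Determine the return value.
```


euclid(136, 37)
= euclid(37, 136 % 37) = euclid(37, 25)
= euclid(25, 37 % 25) = euclid(25, 12)
= euclid(12, 25 % 12) = euclid(12, 1)
= euclid(1, 12 % 1) = euclid(1, 0)
b == 0, return a = 1


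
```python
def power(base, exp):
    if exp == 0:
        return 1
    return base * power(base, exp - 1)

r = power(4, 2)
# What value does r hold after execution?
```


power(4, 2)
= 4 * power(4, 1)
= 4 * 4 * power(4, 0)
= 4 * 4 * 1
= 16


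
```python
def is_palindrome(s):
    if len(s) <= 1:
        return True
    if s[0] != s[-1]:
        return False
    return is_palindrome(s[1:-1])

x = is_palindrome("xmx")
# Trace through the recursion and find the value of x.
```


is_palindrome("xmx")
"xmx": s[0]='x' == s[-1]='x' -> is_palindrome("m")
"m": len <= 1 -> True
= True


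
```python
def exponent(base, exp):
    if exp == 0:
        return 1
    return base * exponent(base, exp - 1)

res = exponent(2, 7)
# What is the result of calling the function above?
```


exponent(2, 7)
= 2 * exponent(2, 6)
= 2 * 2 * exponent(2, 5)
= 2 * 2 * 2 * exponent(2, 4)
= 2 * 2 * 2 * 2 * exponent(2, 3)
= 2 * 2 * 2 * 2 * 2 * exponent(2, 2)
= 2 * 2 * 2 * 2 * 2 * 2 * exponent(2, 1)
= 2 * 2 * 2 * 2 * 2 * 2 * 2 * exponent(2, 0)
= 2 * 2 * 2 * 2 * 2 * 2 * 2 * 1
= 128


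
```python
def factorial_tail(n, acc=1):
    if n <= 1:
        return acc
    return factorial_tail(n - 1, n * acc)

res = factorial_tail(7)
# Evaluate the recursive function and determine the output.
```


factorial_tail(7, 1)
= factorial_tail(6, 7 * 1) = factorial_tail(6, 7)
= factorial_tail(5, 6 * 7) = factorial_tail(5, 42)
= factorial_tail(4, 5 * 42) = factorial_tail(4, 210)
= factorial_tail(3, 4 * 210) = factorial_tail(3, 840)
= factorial_tail(2, 3 * 840) = factorial_tail(2, 2520)
= factorial_tail(1, 2 * 2520) = factorial_tail(1, 5040)
n <= 1, return acc = 5040


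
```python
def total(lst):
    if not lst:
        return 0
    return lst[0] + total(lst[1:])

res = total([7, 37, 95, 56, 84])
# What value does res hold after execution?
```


total([7, 37, 95, 56, 84])
= 7 + total([37, 95, 56, 84])
= 7 + 37 + total([95, 56, 84])
= 7 + 37 + 95 + total([56, 84])
= 7 + 37 + 95 + 56 + total([84])
= 7 + 37 + 95 + 56 + 84 + total([])
= 7 + 37 + 95 + 56 + 84 + 0
= 279


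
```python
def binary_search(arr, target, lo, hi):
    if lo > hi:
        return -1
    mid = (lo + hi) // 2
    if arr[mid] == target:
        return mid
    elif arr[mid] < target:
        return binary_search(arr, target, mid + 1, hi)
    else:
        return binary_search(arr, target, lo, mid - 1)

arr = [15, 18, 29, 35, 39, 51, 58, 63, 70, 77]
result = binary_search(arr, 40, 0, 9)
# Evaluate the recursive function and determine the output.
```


binary_search(arr, 40, 0, 9)
lo=0, hi=9, mid=4, arr[mid]=39
39 < 40, search right half
lo=5, hi=9, mid=7, arr[mid]=63
63 > 40, search left half
lo=5, hi=6, mid=5, arr[mid]=51
51 > 40, search left half
lo > hi, target not found, return -1
= -1
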